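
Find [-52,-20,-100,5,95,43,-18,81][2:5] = [-100, 5, 95]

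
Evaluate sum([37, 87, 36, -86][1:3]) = 123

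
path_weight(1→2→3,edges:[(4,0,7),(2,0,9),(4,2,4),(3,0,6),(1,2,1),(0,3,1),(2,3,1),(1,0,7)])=w(1→2)=1 + w(2→3)=1
= 2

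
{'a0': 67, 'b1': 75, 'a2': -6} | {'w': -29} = {'a0': 67, 'b1': 75, 'a2': -6, 'w': -29}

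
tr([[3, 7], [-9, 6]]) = diagonal: 3 + 6
= 9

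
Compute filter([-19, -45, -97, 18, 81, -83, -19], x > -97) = [-19, -45, 18, 81, -83, -19]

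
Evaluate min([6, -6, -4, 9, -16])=-16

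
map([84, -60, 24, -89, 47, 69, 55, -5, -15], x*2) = [168, -120, 48, -178, 94, 138, 110, -10, -30]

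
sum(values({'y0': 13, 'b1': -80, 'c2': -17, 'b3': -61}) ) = 13 + (-80) + (-17) + (-61)
= -145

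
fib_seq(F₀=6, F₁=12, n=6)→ [6, 12, 18, 30, 48, 78]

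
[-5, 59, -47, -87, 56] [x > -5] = keep x where x > -5: -5✗, 59✓, -47✗, -87✗, 56✓
= [59, 56]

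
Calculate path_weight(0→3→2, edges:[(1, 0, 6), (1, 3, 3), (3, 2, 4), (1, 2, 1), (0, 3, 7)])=11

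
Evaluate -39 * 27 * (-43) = 45279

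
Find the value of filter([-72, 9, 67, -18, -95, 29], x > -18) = [9, 67, 29]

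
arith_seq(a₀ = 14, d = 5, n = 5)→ a_0 = 14 + 0*5 = 14
a_1 = 14 + 1*5 = 19
a_2 = 14 + 2*5 = 24
...
= [14, 19, 24, 29, 34]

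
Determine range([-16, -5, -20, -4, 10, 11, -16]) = 31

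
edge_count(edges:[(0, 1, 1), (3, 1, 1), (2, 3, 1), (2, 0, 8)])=4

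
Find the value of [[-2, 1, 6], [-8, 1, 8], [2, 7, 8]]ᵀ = [[-2, -8, 2], [1, 1, 7], [6, 8, 8]]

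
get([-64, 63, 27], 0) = -64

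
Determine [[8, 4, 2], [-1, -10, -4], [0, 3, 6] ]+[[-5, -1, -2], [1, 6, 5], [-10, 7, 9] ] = [[3, 3, 0], [0, -4, 1], [-10, 10, 15]]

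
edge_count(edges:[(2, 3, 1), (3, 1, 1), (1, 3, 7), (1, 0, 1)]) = 4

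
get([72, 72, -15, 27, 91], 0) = 72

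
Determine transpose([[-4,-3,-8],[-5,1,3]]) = [[-4, -5], [-3, 1], [-8, 3]]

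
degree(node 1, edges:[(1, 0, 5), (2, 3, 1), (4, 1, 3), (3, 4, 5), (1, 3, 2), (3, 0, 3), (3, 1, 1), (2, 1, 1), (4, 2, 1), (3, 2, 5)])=incident: (1,0), (4,1), (1,3), (3,1), (2,1)
= 5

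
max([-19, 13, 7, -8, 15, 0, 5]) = 15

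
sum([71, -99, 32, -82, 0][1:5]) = slice → [-99, 32, -82, 0]
(-99) + 32 + (-82) + 0
= -149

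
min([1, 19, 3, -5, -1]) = -5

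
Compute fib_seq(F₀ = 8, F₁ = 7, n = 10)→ F_2 = F_1 + F_0 = 15
F_3 = F_2 + F_1 = 22
F_4 = F_3 + F_2 = 37
...
= [8, 7, 15, 22, 37, 59, 96, 155, 251, 406]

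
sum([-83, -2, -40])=-125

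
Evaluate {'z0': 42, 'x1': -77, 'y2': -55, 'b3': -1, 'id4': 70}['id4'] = 70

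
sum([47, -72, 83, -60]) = -2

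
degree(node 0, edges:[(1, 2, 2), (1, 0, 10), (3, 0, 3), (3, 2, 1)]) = incident: (1,0), (3,0)
= 2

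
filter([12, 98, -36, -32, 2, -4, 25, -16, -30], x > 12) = [98, 25]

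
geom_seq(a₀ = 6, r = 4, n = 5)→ [6, 24, 96, 384, 1536]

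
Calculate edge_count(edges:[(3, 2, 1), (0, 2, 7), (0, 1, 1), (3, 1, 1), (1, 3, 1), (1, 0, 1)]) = 6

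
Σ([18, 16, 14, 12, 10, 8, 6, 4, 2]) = 18 + 16 + 14 + 12 + 10 + 8 + 6 + 4 + 2
= 90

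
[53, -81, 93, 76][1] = -81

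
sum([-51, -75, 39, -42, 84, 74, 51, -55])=25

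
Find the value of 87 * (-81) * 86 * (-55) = 33332310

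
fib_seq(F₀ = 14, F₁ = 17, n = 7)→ F_2 = F_1 + F_0 = 31
F_3 = F_2 + F_1 = 48
F_4 = F_3 + F_2 = 79
...
= [14, 17, 31, 48, 79, 127, 206]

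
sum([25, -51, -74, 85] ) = 25 + (-51) + (-74) + 85
= -15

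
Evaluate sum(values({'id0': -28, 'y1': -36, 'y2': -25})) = -89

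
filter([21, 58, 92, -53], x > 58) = keep x where x > 58: 21✗, 58✗, 92✓, -53✗
= [92]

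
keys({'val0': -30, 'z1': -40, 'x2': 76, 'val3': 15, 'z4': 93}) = ['val0', 'z1', 'x2', 'val3', 'z4']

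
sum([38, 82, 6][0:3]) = 126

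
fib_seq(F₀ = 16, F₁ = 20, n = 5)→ [16, 20, 36, 56, 92]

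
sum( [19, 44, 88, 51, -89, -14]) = 19 + 44 + 88 + 51 + (-89) + (-14)
= 99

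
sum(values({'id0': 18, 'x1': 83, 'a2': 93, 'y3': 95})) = 289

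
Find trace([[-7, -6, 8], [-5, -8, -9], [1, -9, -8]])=diagonal: (-7) + (-8) + (-8)
= -23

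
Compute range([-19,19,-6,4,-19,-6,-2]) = 38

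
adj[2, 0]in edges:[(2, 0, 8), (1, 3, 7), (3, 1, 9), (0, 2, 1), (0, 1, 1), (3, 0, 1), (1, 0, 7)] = 8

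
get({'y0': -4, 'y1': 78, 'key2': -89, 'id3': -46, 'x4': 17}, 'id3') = -46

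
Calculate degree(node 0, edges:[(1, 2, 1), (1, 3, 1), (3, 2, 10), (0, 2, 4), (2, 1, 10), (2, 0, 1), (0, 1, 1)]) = incident: (0,2), (2,0), (0,1)
= 3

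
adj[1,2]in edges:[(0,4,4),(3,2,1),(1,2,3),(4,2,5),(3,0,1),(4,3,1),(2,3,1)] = 3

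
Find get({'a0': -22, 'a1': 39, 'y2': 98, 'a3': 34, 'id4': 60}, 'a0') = -22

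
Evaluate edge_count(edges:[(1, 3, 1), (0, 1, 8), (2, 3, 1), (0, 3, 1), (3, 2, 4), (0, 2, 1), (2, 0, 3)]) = 7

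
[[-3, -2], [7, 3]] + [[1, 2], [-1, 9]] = [[-2, 0], [6, 12]]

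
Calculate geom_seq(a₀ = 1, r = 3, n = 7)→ [1, 3, 9, 27, 81, 243, 729]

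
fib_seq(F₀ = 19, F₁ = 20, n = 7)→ F_2 = F_1 + F_0 = 39
F_3 = F_2 + F_1 = 59
F_4 = F_3 + F_2 = 98
...
= [19, 20, 39, 59, 98, 157, 255]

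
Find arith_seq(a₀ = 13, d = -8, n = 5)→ a_0 = 13 + 0*-8 = 13
a_1 = 13 + 1*-8 = 5
a_2 = 13 + 2*-8 = -3
...
= [13, 5, -3, -11, -19]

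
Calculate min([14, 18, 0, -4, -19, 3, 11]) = -19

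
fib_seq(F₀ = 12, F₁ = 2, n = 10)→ [12, 2, 14, 16, 30, 46, 76, 122, 198, 320]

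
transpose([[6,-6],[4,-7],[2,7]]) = [[6, 4, 2], [-6, -7, 7]]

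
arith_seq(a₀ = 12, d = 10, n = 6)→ [12, 22, 32, 42, 52, 62]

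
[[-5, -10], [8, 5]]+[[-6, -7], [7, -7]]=[[-11, -17], [15, -2]]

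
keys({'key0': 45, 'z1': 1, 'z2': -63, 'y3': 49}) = ['key0', 'z1', 'z2', 'y3']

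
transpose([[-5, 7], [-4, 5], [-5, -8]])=[[-5, -4, -5], [7, 5, -8]]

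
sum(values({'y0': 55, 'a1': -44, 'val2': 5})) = 55 + (-44) + 5
= 16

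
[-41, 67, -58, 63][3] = 63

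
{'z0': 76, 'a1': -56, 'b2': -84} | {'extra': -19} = {'z0': 76, 'a1': -56, 'b2': -84, 'extra': -19}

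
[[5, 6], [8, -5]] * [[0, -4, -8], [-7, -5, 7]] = C[0][0] = (5)*(0) + (6)*(-7) = -42
C[0][1] = (5)*(-4) + (6)*(-5) = -50
C[0][2] = (5)*(-8) + (6)*(7) = 2
C[1][0] = (8)*(0) + (-5)*(-7) = 35
C[1][1] = (8)*(-4) + (-5)*(-5) = -7
C[1][2] = (8)*(-8) + (-5)*(7) = -99
= [[-42, -50, 2], [35, -7, -99]]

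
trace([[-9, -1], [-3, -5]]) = diagonal: (-9) + (-5)
= -14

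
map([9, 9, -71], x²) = (9)²=81, (9)²=81, (-71)²=5041
= [81, 81, 5041]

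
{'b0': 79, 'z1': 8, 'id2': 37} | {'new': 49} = {'b0': 79, 'z1': 8, 'id2': 37, 'new': 49}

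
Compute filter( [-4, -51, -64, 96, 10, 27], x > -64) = [-4, -51, 96, 10, 27]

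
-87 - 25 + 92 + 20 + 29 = 29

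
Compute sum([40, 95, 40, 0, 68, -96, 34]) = 40 + 95 + 40 + 0 + 68 + (-96) + 34
= 181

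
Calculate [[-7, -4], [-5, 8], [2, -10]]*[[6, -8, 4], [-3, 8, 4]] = C[0][0] = (-7)*(6) + (-4)*(-3) = -30
C[0][1] = (-7)*(-8) + (-4)*(8) = 24
C[0][2] = (-7)*(4) + (-4)*(4) = -44
C[1][0] = (-5)*(6) + (8)*(-3) = -54
C[1][1] = (-5)*(-8) + (8)*(8) = 104
C[1][2] = (-5)*(4) + (8)*(4) = 12
... (3 more cells)
= [[-30, 24, -44], [-54, 104, 12], [42, -96, -32]]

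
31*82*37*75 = 7054050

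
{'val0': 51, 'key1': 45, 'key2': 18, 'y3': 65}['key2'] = 18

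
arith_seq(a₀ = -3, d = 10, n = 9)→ a_0 = -3 + 0*10 = -3
a_1 = -3 + 1*10 = 7
a_2 = -3 + 2*10 = 17
...
= [-3, 7, 17, 27, 37, 47, 57, 67, 77]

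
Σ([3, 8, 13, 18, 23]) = 3 + 8 + 13 + 18 + 23
= 65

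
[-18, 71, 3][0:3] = [-18, 71, 3]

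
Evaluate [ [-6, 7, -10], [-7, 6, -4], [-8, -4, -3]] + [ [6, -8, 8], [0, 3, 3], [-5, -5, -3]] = [[0, -1, -2], [-7, 9, -1], [-13, -9, -6]]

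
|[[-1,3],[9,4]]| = (-1)*(4) - (3)*(9)
= -31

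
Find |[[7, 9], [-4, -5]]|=1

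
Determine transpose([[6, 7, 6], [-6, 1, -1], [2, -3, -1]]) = [[6, -6, 2], [7, 1, -3], [6, -1, -1]]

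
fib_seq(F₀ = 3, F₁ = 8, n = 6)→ [3, 8, 11, 19, 30, 49]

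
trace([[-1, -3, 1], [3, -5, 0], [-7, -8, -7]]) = -13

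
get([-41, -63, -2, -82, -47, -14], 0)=-41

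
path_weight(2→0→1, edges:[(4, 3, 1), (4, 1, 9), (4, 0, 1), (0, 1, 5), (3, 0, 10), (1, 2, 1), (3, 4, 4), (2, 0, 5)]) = w(2→0)=5 + w(0→1)=5
= 10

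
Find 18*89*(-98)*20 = -3139920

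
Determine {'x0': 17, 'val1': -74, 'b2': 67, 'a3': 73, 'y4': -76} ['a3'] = 73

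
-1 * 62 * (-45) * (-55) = -153450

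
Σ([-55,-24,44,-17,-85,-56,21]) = (-55) + (-24) + 44 + (-17) + (-85) + (-56) + 21
= -172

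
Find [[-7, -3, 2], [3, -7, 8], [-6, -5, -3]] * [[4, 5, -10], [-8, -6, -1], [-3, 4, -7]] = C[0][0] = (-7)*(4) + (-3)*(-8) + (2)*(-3) = -10
C[0][1] = (-7)*(5) + (-3)*(-6) + (2)*(4) = -9
C[0][2] = (-7)*(-10) + (-3)*(-1) + (2)*(-7) = 59
C[1][0] = (3)*(4) + (-7)*(-8) + (8)*(-3) = 44
C[1][1] = (3)*(5) + (-7)*(-6) + (8)*(4) = 89
C[1][2] = (3)*(-10) + (-7)*(-1) + (8)*(-7) = -79
... (3 more cells)
= [[-10, -9, 59], [44, 89, -79], [25, -12, 86]]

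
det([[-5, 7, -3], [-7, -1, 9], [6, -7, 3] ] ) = 60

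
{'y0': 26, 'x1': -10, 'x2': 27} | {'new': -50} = {'y0': 26, 'x1': -10, 'x2': 27, 'new': -50}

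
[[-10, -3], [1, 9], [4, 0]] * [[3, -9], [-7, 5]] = [[-9, 75], [-60, 36], [12, -36]]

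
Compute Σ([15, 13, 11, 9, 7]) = 15 + 13 + 11 + 9 + 7
= 55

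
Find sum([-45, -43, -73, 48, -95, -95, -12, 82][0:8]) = slice → [-45, -43, -73, 48, -95, -95, -12, 82]
(-45) + (-43) + (-73) + 48 + (-95) + (-95) + (-12) + 82
= -233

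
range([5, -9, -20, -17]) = 25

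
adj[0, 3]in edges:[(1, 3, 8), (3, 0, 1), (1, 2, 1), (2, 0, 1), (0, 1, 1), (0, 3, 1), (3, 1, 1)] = 1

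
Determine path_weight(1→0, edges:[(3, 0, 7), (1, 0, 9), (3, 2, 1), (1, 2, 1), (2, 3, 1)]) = 9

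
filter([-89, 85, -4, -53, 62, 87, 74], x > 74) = keep x where x > 74: -89✗, 85✓, -4✗, -53✗, 62✗, 87✓, 74✗
= [85, 87]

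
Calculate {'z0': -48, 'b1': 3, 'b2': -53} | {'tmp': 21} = {'z0': -48, 'b1': 3, 'b2': -53, 'tmp': 21}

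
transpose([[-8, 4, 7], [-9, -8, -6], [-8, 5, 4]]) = [[-8, -9, -8], [4, -8, 5], [7, -6, 4]]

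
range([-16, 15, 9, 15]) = 31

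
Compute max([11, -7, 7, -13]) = 11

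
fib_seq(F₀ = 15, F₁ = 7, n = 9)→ F_2 = F_1 + F_0 = 22
F_3 = F_2 + F_1 = 29
F_4 = F_3 + F_2 = 51
...
= [15, 7, 22, 29, 51, 80, 131, 211, 342]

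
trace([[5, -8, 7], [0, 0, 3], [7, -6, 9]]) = 14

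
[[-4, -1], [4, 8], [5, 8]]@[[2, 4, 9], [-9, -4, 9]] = [[1, -12, -45], [-64, -16, 108], [-62, -12, 117]]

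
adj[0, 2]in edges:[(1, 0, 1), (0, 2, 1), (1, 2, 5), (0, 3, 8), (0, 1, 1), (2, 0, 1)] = 1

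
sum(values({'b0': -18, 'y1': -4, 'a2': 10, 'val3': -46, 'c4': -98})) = -156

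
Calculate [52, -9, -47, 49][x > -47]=keep x where x > -47: 52✓, -9✓, -47✗, 49✓
= [52, -9, 49]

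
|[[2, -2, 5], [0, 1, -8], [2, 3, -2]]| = (1)*(2)*det([[1, -8], [3, -2]]) + (-1)*(-2)*det([[0, -8], [2, -2]]) + (1)*(5)*det([[0, 1], [2, 3]])
= 44 + 32 + -10
= 66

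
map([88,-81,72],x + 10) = 88+10=98, -81+10=-71, 72+10=82
= [98, -71, 82]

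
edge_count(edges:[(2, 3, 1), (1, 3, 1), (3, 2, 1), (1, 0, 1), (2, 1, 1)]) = 5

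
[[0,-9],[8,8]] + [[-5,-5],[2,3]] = [[-5, -14], [10, 11]]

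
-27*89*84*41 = -8275932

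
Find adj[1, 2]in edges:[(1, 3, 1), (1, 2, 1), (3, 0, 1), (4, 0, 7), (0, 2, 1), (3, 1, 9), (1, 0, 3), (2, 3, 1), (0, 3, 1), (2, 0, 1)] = 1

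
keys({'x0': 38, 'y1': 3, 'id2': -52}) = ['x0', 'y1', 'id2']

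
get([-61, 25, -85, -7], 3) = -7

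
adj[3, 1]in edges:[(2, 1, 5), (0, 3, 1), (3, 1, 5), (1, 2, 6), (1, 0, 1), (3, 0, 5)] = 5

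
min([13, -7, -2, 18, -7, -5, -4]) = -7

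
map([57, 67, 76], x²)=[3249, 4489, 5776]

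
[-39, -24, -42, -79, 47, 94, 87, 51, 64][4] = 47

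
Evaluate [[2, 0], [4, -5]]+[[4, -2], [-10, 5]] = [[6, -2], [-6, 0]]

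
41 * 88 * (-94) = -339152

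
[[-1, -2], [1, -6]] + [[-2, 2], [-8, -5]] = [[-3, 0], [-7, -11]]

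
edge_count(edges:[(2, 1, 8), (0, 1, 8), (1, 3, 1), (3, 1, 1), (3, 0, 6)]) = 5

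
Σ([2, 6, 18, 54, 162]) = 242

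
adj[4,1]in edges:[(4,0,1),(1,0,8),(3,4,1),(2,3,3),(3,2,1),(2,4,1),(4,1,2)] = 2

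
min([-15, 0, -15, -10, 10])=-15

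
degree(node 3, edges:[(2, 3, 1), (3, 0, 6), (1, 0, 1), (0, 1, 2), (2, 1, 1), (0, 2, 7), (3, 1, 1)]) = 3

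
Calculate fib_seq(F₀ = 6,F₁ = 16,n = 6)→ [6, 16, 22, 38, 60, 98]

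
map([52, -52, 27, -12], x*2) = [104, -104, 54, -24]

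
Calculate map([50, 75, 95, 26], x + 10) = 50+10=60, 75+10=85, 95+10=105, 26+10=36
= [60, 85, 105, 36]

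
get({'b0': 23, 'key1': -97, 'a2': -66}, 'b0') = 23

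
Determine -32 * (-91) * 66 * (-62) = -11915904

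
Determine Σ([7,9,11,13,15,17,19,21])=112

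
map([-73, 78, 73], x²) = [5329, 6084, 5329]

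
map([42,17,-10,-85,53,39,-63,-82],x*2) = 42*2=84, 17*2=34, -10*2=-20, -85*2=-170, 53*2=106, 39*2=78, -63*2=-126, -82*2=-164
= [84, 34, -20, -170, 106, 78, -126, -164]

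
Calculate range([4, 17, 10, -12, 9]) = 29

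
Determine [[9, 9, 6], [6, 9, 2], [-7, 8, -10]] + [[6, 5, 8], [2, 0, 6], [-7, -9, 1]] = [[15, 14, 14], [8, 9, 8], [-14, -1, -9]]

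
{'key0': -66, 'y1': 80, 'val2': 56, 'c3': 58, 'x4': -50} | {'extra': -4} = {'key0': -66, 'y1': 80, 'val2': 56, 'c3': 58, 'x4': -50, 'extra': -4}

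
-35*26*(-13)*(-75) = -887250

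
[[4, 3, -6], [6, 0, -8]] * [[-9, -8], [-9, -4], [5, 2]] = [[-93, -56], [-94, -64]]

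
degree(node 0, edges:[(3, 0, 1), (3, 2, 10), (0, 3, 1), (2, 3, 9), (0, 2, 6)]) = 3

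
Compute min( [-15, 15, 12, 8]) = -15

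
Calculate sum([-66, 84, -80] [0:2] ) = slice → [-66, 84]
(-66) + 84
= 18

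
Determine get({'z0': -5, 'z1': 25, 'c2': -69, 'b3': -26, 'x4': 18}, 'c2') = -69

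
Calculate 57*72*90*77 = 28440720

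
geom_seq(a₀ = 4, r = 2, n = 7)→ a_0 = 4*2^0 = 4
a_1 = 4*2^1 = 8
a_2 = 4*2^2 = 16
...
= [4, 8, 16, 32, 64, 128, 256]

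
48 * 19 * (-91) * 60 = -4979520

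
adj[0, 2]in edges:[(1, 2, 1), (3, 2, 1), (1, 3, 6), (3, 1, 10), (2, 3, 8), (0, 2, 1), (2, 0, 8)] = 1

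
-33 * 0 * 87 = 0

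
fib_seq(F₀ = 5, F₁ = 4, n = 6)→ [5, 4, 9, 13, 22, 35]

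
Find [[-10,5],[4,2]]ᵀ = [[-10, 4], [5, 2]]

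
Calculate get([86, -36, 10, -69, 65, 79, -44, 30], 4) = 65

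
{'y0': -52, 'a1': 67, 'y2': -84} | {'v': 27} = {'y0': -52, 'a1': 67, 'y2': -84, 'v': 27}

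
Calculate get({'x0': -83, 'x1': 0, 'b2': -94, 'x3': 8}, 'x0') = -83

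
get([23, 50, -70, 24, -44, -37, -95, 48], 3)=24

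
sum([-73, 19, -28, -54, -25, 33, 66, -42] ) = (-73) + 19 + (-28) + (-54) + (-25) + 33 + 66 + (-42)
= -104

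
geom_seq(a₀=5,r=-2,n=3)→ a_0 = 5*(-2)^0 = 5
a_1 = 5*(-2)^1 = -10
a_2 = 5*(-2)^2 = 20
= [5, -10, 20]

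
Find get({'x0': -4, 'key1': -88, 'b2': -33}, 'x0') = -4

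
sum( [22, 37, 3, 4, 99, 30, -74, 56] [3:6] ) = 133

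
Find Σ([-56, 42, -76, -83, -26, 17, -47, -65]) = -294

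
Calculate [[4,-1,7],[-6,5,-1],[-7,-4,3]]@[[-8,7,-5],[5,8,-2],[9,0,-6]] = [[26, 20, -60], [64, -2, 26], [63, -81, 25]]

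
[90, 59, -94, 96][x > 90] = [96]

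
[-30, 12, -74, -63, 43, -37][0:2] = [-30, 12]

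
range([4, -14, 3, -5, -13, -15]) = 19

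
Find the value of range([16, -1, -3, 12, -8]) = 24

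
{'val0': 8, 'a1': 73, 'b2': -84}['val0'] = 8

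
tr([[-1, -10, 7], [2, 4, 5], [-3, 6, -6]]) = -3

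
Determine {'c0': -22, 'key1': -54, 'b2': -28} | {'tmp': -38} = {'c0': -22, 'key1': -54, 'b2': -28, 'tmp': -38}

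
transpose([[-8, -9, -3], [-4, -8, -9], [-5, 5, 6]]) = [[-8, -4, -5], [-9, -8, 5], [-3, -9, 6]]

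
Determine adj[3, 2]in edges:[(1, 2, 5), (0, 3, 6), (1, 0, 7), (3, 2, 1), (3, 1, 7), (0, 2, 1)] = 1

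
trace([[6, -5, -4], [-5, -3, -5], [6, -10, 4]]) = diagonal: 6 + (-3) + 4
= 7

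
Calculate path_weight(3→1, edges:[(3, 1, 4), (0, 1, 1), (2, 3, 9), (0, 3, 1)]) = 4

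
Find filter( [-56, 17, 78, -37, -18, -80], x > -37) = [17, 78, -18]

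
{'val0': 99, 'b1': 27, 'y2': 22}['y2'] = 22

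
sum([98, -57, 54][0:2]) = 41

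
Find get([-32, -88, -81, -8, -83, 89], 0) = -32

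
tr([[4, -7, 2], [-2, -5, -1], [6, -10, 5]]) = 4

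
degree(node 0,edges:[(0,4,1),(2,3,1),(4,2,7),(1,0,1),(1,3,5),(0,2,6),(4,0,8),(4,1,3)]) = incident: (0,4), (1,0), (0,2), (4,0)
= 4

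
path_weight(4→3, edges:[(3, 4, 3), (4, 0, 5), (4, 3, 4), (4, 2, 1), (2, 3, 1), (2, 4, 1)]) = 4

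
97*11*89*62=5887706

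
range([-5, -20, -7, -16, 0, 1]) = 21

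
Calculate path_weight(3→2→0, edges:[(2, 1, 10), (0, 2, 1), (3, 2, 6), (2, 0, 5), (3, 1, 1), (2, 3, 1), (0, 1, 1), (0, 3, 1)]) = w(3→2)=6 + w(2→0)=5
= 11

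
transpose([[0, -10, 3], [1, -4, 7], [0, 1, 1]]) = [[0, 1, 0], [-10, -4, 1], [3, 7, 1]]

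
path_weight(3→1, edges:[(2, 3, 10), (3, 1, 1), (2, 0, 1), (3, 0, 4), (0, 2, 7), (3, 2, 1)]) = w(3→1)=1
= 1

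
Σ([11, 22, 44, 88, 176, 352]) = 693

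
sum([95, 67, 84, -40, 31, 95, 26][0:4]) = 206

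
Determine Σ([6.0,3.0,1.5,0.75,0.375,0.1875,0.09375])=6.0 + 3.0 + 1.5 + 0.75 + 0.375 + 0.1875 + 0.09375
= 11.90625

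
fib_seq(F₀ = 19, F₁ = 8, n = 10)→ [19, 8, 27, 35, 62, 97, 159, 256, 415, 671]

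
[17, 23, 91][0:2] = [17, 23]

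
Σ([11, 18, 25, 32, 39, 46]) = 171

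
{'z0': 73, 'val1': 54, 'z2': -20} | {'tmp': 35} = {'z0': 73, 'val1': 54, 'z2': -20, 'tmp': 35}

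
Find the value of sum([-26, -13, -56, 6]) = -89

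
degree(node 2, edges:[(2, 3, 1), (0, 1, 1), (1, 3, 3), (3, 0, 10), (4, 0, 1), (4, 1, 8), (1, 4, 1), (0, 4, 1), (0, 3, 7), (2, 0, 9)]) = 2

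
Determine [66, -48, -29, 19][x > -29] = [66, 19]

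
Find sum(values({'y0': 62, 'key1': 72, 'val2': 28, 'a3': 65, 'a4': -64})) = 62 + 72 + 28 + 65 + (-64)
= 163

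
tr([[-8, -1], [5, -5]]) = -13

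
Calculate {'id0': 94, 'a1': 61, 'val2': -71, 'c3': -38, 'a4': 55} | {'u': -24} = {'id0': 94, 'a1': 61, 'val2': -71, 'c3': -38, 'a4': 55, 'u': -24}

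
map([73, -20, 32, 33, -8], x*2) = 73*2=146, -20*2=-40, 32*2=64, 33*2=66, -8*2=-16
= [146, -40, 64, 66, -16]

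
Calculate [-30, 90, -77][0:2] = [-30, 90]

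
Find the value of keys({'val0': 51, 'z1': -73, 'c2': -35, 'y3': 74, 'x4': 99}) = ['val0', 'z1', 'c2', 'y3', 'x4']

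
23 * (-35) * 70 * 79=-4451650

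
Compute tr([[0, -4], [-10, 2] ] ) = 2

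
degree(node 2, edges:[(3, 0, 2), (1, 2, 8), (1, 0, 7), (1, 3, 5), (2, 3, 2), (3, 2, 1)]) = incident: (1,2), (2,3), (3,2)
= 3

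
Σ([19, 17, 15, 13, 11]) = 75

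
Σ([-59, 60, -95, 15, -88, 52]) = -115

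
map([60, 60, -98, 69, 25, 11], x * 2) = [120, 120, -196, 138, 50, 22]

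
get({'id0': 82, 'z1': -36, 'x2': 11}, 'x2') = 11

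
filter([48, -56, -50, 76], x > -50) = [48, 76]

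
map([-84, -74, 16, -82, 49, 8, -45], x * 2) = [-168, -148, 32, -164, 98, 16, -90]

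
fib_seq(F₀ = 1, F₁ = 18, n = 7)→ [1, 18, 19, 37, 56, 93, 149]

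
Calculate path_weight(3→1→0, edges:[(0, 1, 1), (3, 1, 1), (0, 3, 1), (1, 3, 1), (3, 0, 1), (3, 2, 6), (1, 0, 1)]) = 2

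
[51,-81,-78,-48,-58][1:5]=[-81, -78, -48, -58]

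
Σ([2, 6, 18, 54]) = 80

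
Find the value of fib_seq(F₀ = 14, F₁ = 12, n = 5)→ F_2 = F_1 + F_0 = 26
F_3 = F_2 + F_1 = 38
F_4 = F_3 + F_2 = 64
= [14, 12, 26, 38, 64]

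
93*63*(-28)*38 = -6233976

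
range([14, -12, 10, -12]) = 26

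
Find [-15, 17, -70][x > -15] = [17]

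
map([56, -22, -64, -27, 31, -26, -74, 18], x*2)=[112, -44, -128, -54, 62, -52, -148, 36]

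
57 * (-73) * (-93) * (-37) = -14318001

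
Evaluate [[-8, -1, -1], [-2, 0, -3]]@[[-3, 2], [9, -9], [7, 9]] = [[8, -16], [-15, -31]]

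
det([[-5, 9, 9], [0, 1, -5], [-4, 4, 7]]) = (1)*(-5)*det([[1, -5], [4, 7]]) + (-1)*(9)*det([[0, -5], [-4, 7]]) + (1)*(9)*det([[0, 1], [-4, 4]])
= -135 + 180 + 36
= 81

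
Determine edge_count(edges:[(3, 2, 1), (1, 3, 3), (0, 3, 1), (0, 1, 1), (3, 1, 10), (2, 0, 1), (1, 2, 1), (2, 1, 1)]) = 8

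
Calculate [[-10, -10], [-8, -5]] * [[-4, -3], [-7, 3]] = [[110, 0], [67, 9]]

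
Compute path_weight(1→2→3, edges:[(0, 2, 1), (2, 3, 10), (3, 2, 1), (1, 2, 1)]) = w(1→2)=1 + w(2→3)=10
= 11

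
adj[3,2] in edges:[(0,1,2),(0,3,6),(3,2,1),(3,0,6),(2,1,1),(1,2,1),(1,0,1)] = 1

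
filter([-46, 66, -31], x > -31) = keep x where x > -31: -46✗, 66✓, -31✗
= [66]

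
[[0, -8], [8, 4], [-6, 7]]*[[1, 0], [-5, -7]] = C[0][0] = (0)*(1) + (-8)*(-5) = 40
C[0][1] = (0)*(0) + (-8)*(-7) = 56
C[1][0] = (8)*(1) + (4)*(-5) = -12
C[1][1] = (8)*(0) + (4)*(-7) = -28
C[2][0] = (-6)*(1) + (7)*(-5) = -41
C[2][1] = (-6)*(0) + (7)*(-7) = -49
= [[40, 56], [-12, -28], [-41, -49]]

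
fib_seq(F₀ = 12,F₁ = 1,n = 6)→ F_2 = F_1 + F_0 = 13
F_3 = F_2 + F_1 = 14
F_4 = F_3 + F_2 = 27
...
= [12, 1, 13, 14, 27, 41]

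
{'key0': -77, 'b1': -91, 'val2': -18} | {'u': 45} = {'key0': -77, 'b1': -91, 'val2': -18, 'u': 45}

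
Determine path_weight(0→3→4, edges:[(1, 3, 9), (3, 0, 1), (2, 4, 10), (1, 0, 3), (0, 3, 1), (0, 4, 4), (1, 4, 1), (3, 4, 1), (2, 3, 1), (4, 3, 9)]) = 2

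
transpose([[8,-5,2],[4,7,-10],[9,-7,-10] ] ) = [[8, 4, 9], [-5, 7, -7], [2, -10, -10]]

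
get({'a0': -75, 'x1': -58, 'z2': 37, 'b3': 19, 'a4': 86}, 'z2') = 37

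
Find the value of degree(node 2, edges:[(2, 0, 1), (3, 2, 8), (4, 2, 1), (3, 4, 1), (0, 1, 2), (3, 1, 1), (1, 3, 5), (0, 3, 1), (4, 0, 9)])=3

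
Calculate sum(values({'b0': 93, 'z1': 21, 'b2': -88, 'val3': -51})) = -25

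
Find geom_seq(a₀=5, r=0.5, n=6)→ [5.0, 2.5, 1.25, 0.625, 0.3125, 0.15625]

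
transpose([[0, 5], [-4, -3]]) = [[0, -4], [5, -3]]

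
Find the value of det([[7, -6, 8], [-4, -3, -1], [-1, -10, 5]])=-5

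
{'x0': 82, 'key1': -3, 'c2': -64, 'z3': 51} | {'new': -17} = {'x0': 82, 'key1': -3, 'c2': -64, 'z3': 51, 'new': -17}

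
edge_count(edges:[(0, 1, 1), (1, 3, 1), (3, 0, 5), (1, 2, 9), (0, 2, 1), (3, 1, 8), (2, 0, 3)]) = 7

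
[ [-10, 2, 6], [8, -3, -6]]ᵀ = [[-10, 8], [2, -3], [6, -6]]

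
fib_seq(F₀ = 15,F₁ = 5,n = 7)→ [15, 5, 20, 25, 45, 70, 115]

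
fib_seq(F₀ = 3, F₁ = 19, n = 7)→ F_2 = F_1 + F_0 = 22
F_3 = F_2 + F_1 = 41
F_4 = F_3 + F_2 = 63
...
= [3, 19, 22, 41, 63, 104, 167]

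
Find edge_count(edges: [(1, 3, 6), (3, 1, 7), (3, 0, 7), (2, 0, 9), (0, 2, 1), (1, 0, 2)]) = 6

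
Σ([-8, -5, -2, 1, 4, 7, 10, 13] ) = (-8) + (-5) + (-2) + 1 + 4 + 7 + 10 + 13
= 20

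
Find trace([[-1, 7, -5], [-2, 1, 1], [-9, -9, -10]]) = -10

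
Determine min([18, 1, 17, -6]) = -6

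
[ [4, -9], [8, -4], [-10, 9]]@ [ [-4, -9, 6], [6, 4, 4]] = C[0][0] = (4)*(-4) + (-9)*(6) = -70
C[0][1] = (4)*(-9) + (-9)*(4) = -72
C[0][2] = (4)*(6) + (-9)*(4) = -12
C[1][0] = (8)*(-4) + (-4)*(6) = -56
C[1][1] = (8)*(-9) + (-4)*(4) = -88
C[1][2] = (8)*(6) + (-4)*(4) = 32
... (3 more cells)
= [[-70, -72, -12], [-56, -88, 32], [94, 126, -24]]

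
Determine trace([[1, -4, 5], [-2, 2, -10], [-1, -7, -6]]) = diagonal: 1 + 2 + (-6)
= -3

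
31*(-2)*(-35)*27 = 58590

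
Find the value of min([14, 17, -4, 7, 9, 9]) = -4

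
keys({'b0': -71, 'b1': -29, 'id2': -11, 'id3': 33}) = ['b0', 'b1', 'id2', 'id3']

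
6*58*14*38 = 185136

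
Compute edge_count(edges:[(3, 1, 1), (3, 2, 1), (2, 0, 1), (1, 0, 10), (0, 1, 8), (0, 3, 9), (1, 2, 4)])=7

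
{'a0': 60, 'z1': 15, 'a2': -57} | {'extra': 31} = {'a0': 60, 'z1': 15, 'a2': -57, 'extra': 31}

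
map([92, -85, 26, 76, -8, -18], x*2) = 92*2=184, -85*2=-170, 26*2=52, 76*2=152, -8*2=-16, -18*2=-36
= [184, -170, 52, 152, -16, -36]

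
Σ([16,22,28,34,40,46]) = 16 + 22 + 28 + 34 + 40 + 46
= 186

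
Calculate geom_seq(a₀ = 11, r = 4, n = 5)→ [11, 44, 176, 704, 2816]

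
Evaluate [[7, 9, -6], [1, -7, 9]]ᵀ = [[7, 1], [9, -7], [-6, 9]]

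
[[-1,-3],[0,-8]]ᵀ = [[-1, 0], [-3, -8]]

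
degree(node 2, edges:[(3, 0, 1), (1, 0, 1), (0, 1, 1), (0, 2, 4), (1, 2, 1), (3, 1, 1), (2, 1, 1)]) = incident: (0,2), (1,2), (2,1)
= 3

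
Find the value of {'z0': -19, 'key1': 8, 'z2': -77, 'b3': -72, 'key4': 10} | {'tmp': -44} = {'z0': -19, 'key1': 8, 'z2': -77, 'b3': -72, 'key4': 10, 'tmp': -44}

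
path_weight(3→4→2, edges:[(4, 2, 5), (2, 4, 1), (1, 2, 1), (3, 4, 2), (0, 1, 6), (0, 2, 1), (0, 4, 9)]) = w(3→4)=2 + w(4→2)=5
= 7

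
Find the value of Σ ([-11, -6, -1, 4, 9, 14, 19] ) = 28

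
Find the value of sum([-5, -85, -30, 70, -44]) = (-5) + (-85) + (-30) + 70 + (-44)
= -94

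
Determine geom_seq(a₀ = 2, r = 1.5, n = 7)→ [2.0, 3.0, 4.5, 6.75, 10.125, 15.1875, 22.78125]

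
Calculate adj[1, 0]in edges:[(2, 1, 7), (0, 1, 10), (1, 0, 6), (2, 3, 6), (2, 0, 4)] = 6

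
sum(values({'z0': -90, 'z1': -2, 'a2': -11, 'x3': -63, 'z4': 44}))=(-90) + (-2) + (-11) + (-63) + 44
= -122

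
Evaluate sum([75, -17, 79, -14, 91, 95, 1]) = 75 + (-17) + 79 + (-14) + 91 + 95 + 1
= 310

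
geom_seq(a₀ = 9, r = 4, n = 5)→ [9, 36, 144, 576, 2304]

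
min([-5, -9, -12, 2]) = -12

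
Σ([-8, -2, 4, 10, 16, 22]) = 42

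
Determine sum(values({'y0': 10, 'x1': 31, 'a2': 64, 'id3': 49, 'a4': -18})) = 10 + 31 + 64 + 49 + (-18)
= 136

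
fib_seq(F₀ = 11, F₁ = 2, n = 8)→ F_2 = F_1 + F_0 = 13
F_3 = F_2 + F_1 = 15
F_4 = F_3 + F_2 = 28
...
= [11, 2, 13, 15, 28, 43, 71, 114]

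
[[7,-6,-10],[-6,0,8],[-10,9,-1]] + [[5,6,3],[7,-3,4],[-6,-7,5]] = [[12, 0, -7], [1, -3, 12], [-16, 2, 4]]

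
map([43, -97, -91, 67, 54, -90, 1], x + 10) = 43+10=53, -97+10=-87, -91+10=-81, 67+10=77, 54+10=64, -90+10=-80, 1+10=11
= [53, -87, -81, 77, 64, -80, 11]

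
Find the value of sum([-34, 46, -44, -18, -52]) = -102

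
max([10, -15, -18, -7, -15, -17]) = 10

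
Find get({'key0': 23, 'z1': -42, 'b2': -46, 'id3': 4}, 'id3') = 4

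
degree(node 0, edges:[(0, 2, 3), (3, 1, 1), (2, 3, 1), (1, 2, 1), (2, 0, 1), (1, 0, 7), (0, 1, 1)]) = 4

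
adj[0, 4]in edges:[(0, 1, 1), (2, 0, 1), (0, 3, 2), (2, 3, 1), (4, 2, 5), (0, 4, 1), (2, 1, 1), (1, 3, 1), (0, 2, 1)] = 1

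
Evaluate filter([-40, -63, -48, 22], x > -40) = [22]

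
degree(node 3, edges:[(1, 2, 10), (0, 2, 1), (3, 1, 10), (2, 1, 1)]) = incident: (3,1)
= 1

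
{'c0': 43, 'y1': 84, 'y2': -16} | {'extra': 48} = {'c0': 43, 'y1': 84, 'y2': -16, 'extra': 48}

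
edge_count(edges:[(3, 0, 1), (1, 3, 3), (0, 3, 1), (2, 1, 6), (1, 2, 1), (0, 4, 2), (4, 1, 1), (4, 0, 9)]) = 8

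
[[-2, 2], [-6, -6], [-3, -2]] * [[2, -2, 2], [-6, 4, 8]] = [[-16, 12, 12], [24, -12, -60], [6, -2, -22]]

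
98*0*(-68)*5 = 0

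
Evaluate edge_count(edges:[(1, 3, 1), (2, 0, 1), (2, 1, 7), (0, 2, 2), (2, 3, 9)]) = 5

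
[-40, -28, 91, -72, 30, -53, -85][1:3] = [-28, 91]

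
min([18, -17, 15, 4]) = -17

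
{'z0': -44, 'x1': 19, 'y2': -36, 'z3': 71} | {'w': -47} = {'z0': -44, 'x1': 19, 'y2': -36, 'z3': 71, 'w': -47}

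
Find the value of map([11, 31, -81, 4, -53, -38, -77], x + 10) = 11+10=21, 31+10=41, -81+10=-71, 4+10=14, -53+10=-43, -38+10=-28, -77+10=-67
= [21, 41, -71, 14, -43, -28, -67]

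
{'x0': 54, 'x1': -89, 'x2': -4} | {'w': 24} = {'x0': 54, 'x1': -89, 'x2': -4, 'w': 24}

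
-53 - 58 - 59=-170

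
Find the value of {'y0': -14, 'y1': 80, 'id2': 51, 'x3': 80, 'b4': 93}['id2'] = 51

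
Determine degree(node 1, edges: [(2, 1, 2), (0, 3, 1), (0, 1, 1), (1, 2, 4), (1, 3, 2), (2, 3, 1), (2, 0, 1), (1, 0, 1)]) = 5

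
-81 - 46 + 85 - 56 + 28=-70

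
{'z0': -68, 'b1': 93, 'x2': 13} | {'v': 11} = {'z0': -68, 'b1': 93, 'x2': 13, 'v': 11}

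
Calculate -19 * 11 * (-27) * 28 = 158004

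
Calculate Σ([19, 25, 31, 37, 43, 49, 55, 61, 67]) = 19 + 25 + 31 + 37 + 43 + 49 + 55 + 61 + 67
= 387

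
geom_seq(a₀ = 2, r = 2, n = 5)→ a_0 = 2*2^0 = 2
a_1 = 2*2^1 = 4
a_2 = 2*2^2 = 8
...
= [2, 4, 8, 16, 32]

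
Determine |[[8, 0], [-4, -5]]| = -40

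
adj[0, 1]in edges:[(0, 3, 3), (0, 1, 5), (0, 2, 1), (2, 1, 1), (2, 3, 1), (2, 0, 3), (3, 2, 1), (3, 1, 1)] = 5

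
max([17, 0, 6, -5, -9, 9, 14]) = 17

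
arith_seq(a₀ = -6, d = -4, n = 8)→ [-6, -10, -14, -18, -22, -26, -30, -34]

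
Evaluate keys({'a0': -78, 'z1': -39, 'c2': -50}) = ['a0', 'z1', 'c2']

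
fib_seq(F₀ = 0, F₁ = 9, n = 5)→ [0, 9, 9, 18, 27]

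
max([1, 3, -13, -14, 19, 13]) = 19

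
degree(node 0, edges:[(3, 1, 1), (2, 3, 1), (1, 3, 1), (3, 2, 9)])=incident: none
= 0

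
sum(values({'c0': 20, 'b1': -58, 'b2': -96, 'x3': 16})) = -118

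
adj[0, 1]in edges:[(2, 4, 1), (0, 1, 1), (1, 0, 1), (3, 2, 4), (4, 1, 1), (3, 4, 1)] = 1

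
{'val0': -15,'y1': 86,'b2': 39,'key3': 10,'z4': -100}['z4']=-100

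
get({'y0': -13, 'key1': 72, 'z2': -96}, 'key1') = 72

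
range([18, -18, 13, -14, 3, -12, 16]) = 36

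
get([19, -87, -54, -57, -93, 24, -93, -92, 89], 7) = -92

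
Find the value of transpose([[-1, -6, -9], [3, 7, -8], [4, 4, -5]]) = [[-1, 3, 4], [-6, 7, 4], [-9, -8, -5]]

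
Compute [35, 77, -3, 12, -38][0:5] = [35, 77, -3, 12, -38]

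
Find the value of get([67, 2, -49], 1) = 2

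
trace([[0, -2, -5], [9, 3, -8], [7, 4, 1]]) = diagonal: 0 + 3 + 1
= 4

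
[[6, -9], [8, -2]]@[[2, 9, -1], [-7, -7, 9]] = C[0][0] = (6)*(2) + (-9)*(-7) = 75
C[0][1] = (6)*(9) + (-9)*(-7) = 117
C[0][2] = (6)*(-1) + (-9)*(9) = -87
C[1][0] = (8)*(2) + (-2)*(-7) = 30
C[1][1] = (8)*(9) + (-2)*(-7) = 86
C[1][2] = (8)*(-1) + (-2)*(9) = -26
= [[75, 117, -87], [30, 86, -26]]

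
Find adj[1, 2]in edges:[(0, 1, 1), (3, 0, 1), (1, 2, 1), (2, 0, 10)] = 1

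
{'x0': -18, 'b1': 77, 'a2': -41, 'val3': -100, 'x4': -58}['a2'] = -41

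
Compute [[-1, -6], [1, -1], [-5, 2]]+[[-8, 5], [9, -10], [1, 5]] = [[-9, -1], [10, -11], [-4, 7]]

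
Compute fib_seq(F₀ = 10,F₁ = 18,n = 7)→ [10, 18, 28, 46, 74, 120, 194]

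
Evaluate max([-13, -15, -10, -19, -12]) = -10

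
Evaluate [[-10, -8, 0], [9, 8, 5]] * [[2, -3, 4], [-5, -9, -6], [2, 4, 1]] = C[0][0] = (-10)*(2) + (-8)*(-5) + (0)*(2) = 20
C[0][1] = (-10)*(-3) + (-8)*(-9) + (0)*(4) = 102
C[0][2] = (-10)*(4) + (-8)*(-6) + (0)*(1) = 8
C[1][0] = (9)*(2) + (8)*(-5) + (5)*(2) = -12
C[1][1] = (9)*(-3) + (8)*(-9) + (5)*(4) = -79
C[1][2] = (9)*(4) + (8)*(-6) + (5)*(1) = -7
= [[20, 102, 8], [-12, -79, -7]]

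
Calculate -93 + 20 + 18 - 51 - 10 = -116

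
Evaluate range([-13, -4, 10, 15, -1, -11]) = 28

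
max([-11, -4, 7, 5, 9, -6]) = 9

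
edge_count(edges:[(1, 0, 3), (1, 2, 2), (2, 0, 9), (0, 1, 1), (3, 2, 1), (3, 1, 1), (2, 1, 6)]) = 7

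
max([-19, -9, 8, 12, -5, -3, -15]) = 12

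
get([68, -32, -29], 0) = 68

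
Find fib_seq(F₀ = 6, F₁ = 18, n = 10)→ F_2 = F_1 + F_0 = 24
F_3 = F_2 + F_1 = 42
F_4 = F_3 + F_2 = 66
...
= [6, 18, 24, 42, 66, 108, 174, 282, 456, 738]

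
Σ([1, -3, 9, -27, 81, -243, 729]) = 1 + -3 + 9 + -27 + 81 + -243 + 729
= 547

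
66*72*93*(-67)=-29609712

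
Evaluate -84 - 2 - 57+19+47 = -77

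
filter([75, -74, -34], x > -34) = [75]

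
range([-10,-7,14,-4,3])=24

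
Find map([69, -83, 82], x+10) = [79, -73, 92]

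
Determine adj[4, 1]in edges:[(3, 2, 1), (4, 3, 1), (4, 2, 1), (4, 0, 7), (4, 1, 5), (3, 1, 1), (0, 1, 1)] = 5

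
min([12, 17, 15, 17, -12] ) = -12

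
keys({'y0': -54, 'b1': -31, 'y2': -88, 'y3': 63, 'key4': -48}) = ['y0', 'b1', 'y2', 'y3', 'key4']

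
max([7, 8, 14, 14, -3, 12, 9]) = 14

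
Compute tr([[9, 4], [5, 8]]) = 17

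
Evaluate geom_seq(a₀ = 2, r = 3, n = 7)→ a_0 = 2*3^0 = 2
a_1 = 2*3^1 = 6
a_2 = 2*3^2 = 18
...
= [2, 6, 18, 54, 162, 486, 1458]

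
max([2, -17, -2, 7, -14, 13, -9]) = 13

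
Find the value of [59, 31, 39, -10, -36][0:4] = [59, 31, 39, -10]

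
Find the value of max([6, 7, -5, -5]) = 7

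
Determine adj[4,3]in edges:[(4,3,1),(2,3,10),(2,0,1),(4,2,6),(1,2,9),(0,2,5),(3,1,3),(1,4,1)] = 1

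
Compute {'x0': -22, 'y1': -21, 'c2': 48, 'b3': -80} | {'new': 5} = {'x0': -22, 'y1': -21, 'c2': 48, 'b3': -80, 'new': 5}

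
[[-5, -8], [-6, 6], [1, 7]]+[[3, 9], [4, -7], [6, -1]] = [[-2, 1], [-2, -1], [7, 6]]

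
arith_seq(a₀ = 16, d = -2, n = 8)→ a_0 = 16 + 0*-2 = 16
a_1 = 16 + 1*-2 = 14
a_2 = 16 + 2*-2 = 12
...
= [16, 14, 12, 10, 8, 6, 4, 2]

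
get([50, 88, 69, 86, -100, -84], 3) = 86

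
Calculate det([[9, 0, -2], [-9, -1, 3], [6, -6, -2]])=(1)*(9)*det([[-1, 3], [-6, -2]]) + (-1)*(0)*det([[-9, 3], [6, -2]]) + (1)*(-2)*det([[-9, -1], [6, -6]])
= 180 + 0 + -120
= 60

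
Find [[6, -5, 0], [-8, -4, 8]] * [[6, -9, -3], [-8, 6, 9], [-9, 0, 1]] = [[76, -84, -63], [-88, 48, -4]]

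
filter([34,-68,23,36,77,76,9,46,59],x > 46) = keep x where x > 46: 34✗, -68✗, 23✗, 36✗, 77✓, 76✓, 9✗, 46✗, 59✓
= [77, 76, 59]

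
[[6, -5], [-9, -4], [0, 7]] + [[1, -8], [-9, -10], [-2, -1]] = [[7, -13], [-18, -14], [-2, 6]]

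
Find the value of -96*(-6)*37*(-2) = -42624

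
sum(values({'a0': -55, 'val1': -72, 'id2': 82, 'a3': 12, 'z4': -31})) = -64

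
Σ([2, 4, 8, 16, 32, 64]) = 126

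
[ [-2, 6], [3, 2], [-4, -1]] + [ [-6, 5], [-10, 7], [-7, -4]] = [[-8, 11], [-7, 9], [-11, -5]]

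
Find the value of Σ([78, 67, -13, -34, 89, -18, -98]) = 71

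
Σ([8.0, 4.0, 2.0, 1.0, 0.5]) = 15.5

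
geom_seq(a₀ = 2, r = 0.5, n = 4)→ a_0 = 2*0.5^0 = 2.0
a_1 = 2*0.5^1 = 1.0
a_2 = 2*0.5^2 = 0.5
...
= [2.0, 1.0, 0.5, 0.25]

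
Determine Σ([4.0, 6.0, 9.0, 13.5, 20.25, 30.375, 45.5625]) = 4.0 + 6.0 + 9.0 + 13.5 + 20.25 + 30.375 + 45.5625
= 128.6875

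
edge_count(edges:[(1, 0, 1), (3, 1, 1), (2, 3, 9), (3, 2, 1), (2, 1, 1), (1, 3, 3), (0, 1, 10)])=7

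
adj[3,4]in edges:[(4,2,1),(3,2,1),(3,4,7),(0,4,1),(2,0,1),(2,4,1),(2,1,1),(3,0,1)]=7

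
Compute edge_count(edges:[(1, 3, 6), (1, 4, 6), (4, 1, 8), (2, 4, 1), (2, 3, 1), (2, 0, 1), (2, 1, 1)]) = 7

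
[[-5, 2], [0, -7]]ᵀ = [[-5, 0], [2, -7]]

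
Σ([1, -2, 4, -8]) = -5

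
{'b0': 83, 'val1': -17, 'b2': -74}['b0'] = 83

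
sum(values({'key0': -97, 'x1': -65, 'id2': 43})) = (-97) + (-65) + 43
= -119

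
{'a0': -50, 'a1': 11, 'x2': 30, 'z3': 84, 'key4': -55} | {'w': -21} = {'a0': -50, 'a1': 11, 'x2': 30, 'z3': 84, 'key4': -55, 'w': -21}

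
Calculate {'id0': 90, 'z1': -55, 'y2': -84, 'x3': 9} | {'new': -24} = {'id0': 90, 'z1': -55, 'y2': -84, 'x3': 9, 'new': -24}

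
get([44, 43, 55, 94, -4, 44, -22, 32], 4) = -4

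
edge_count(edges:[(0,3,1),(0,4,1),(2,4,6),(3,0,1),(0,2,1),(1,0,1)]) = 6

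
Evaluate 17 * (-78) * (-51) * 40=2705040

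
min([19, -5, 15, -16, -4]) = -16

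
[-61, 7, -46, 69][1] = 7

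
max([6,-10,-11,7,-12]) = 7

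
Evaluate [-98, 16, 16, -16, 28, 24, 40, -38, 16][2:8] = [16, -16, 28, 24, 40, -38]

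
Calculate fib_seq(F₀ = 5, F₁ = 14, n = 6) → F_2 = F_1 + F_0 = 19
F_3 = F_2 + F_1 = 33
F_4 = F_3 + F_2 = 52
...
= [5, 14, 19, 33, 52, 85]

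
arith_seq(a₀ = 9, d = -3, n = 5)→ a_0 = 9 + 0*-3 = 9
a_1 = 9 + 1*-3 = 6
a_2 = 9 + 2*-3 = 3
...
= [9, 6, 3, 0, -3]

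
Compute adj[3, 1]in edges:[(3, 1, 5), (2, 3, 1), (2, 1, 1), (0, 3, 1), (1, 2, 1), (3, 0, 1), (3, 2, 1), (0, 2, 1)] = 5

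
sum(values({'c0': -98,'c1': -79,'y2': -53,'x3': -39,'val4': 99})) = (-98) + (-79) + (-53) + (-39) + 99
= -170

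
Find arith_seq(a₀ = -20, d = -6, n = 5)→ [-20, -26, -32, -38, -44]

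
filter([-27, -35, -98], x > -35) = keep x where x > -35: -27✓, -35✗, -98✗
= [-27]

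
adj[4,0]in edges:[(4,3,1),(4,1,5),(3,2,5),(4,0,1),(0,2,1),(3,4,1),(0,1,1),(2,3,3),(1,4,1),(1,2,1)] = 1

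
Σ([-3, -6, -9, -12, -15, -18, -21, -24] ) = -108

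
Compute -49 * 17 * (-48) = 39984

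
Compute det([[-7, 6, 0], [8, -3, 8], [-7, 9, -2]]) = 222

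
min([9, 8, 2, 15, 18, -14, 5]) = -14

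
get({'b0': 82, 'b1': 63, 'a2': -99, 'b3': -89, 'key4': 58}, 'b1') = 63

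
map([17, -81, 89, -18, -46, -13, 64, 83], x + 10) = [27, -71, 99, -8, -36, -3, 74, 93]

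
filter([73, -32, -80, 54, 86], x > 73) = keep x where x > 73: 73✗, -32✗, -80✗, 54✗, 86✓
= [86]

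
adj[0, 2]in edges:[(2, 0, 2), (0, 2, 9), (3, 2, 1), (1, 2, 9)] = 9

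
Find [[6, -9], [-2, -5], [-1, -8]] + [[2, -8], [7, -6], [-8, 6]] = [[8, -17], [5, -11], [-9, -2]]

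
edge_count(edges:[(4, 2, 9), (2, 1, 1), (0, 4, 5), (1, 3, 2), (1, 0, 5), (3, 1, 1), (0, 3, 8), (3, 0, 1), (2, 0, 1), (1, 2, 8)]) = 10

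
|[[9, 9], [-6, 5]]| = (9)*(5) - (9)*(-6)
= 99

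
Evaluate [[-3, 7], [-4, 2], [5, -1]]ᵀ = [[-3, -4, 5], [7, 2, -1]]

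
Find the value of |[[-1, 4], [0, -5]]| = 5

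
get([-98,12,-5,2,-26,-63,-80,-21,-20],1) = 12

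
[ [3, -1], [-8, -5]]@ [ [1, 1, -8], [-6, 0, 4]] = [[9, 3, -28], [22, -8, 44]]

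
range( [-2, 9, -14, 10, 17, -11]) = 31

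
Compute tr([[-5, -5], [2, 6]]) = diagonal: (-5) + 6
= 1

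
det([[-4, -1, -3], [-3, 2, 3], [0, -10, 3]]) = (1)*(-4)*det([[2, 3], [-10, 3]]) + (-1)*(-1)*det([[-3, 3], [0, 3]]) + (1)*(-3)*det([[-3, 2], [0, -10]])
= -144 + -9 + -90
= -243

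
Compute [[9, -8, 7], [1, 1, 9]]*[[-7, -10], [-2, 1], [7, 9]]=[[2, -35], [54, 72]]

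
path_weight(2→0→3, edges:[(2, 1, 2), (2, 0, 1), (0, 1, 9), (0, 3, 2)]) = 3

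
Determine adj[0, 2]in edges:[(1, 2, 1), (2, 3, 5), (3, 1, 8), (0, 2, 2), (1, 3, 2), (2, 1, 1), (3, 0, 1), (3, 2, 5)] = 2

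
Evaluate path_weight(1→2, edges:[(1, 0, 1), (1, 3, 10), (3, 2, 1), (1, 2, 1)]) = w(1→2)=1
= 1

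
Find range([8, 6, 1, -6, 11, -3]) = 17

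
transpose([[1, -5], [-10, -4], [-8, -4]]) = [[1, -10, -8], [-5, -4, -4]]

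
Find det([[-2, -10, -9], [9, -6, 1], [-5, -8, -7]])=238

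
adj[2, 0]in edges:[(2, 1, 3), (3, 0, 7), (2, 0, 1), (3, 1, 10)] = 1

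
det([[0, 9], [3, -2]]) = -27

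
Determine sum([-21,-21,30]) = (-21) + (-21) + 30
= -12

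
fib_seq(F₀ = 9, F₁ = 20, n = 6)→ F_2 = F_1 + F_0 = 29
F_3 = F_2 + F_1 = 49
F_4 = F_3 + F_2 = 78
...
= [9, 20, 29, 49, 78, 127]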